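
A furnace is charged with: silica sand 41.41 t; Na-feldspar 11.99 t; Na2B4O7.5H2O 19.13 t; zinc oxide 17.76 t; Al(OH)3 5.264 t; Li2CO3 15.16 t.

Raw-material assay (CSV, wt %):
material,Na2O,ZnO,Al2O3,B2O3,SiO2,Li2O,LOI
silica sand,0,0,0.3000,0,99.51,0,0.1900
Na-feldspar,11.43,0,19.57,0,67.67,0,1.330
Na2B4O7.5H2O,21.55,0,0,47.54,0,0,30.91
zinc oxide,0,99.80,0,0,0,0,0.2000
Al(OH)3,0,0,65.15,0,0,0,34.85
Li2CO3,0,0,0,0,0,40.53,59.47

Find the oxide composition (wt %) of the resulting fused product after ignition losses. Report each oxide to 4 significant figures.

The working math carries full float precision at each step. Values along the way are displayed, with 4-significant-digit rounding, when written out. Every reported number takes just one rounding — the derived quantities (net glass mass, the yield, six oxide percentages, totals, LOI) are rebuilt in full float precision from the weighed amounts on 93.68 t of glass as written in the problem or answer text.
Per-oxide mass from batch:
  Na2O: 11.99·0.1143 + 19.13·0.2155 = 5.493 t
  ZnO: 17.76·0.9980 = 17.72 t
  Al2O3: 41.41·0.003000 + 11.99·0.1957 + 5.264·0.6515 = 5.900 t
  B2O3: 19.13·0.4754 = 9.094 t
  SiO2: 41.41·0.9951 + 11.99·0.6767 = 49.32 t
  Li2O: 15.16·0.4053 = 6.144 t
LOI: 41.41·0.001900 + 11.99·0.01330 + 19.13·0.3091 + 17.76·0.002000 + 5.264·0.3485 + 15.16·0.5947 = 17.04 t
batch − LOI leaves glass = 110.7 − 17.04 = 93.68 t (equal to the oxide-mass sum)
each wt % is 100 × oxide ÷ glass

Glass mass = 93.68 t (batch 110.7 − LOI 17.04).
Composition: Na2O 5.864%, ZnO 18.92%, Al2O3 6.298%, B2O3 9.708%, SiO2 52.65%, Li2O 6.559%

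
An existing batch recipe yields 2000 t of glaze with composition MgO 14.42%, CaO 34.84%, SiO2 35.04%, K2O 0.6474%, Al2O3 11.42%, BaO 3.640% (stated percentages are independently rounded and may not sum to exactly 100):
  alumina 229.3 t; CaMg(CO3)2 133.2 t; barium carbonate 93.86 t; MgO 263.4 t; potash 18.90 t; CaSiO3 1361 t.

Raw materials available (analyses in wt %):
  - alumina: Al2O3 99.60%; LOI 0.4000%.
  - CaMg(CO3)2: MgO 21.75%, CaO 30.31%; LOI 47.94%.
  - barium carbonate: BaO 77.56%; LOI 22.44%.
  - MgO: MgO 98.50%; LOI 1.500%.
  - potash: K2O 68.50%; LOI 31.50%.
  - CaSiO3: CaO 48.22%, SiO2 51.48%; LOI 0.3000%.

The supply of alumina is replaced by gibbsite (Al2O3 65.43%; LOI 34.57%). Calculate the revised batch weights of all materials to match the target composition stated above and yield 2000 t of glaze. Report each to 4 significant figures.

The intermediate values appear rounded to four significant figures across the worked steps; the whole derivation keeps full float precision from first step to last — each reported value is rounded exactly once. The derived quantities (six oxide percentages, ignition loss, yield, totals, net glass mass) are rebuilt from the batch weights at 2000 t of glass at full float precision exactly as printed in the problem or answer text.
Per-oxide target masses for 2000 t glaze:
  MgO: 14.42% × 2000 = 288.4 t
  CaO: 34.84% × 2000 = 696.8 t
  SiO2: 35.04% × 2000 = 700.8 t
  K2O: 0.6474% × 2000 = 12.95 t
  Al2O3: 11.42% × 2000 = 228.4 t
  BaO: 3.640% × 2000 = 72.80 t
Per-oxide balance check on the weights just shown, on the stated basis (sum by sum, the targets are met modulo rounding of the values):
  MgO: 133.2·0.2175 + 263.4·0.9850 = 288.4 t (target 288.4 t)
  CaO: 133.2·0.3031 + 1361·0.4822 = 696.6 t (target 696.8 t)
  SiO2: 1361·0.5148 = 700.6 t (target 700.8 t)
  K2O: 18.90·0.6850 = 12.95 t (target 12.95 t)
  Al2O3: 349.1·0.6543 = 228.4 t (target 228.4 t)
  BaO: 93.86·0.7756 = 72.80 t (target 72.80 t)
Glass-mass bookkeeping: total batch − LOI = 2000 t (summing oxide targets gives 2000 t; with the basis standing at 2000 t — gaps are rounding artifacts).
Adding the batch up: Σ batch = 2219 t; LOI loss = Σ batch·LOI = 219.6 t; yield, glass over the total, = 90.11%.

Revised batch per 2000 t glaze:
  gibbsite: 349.1 t
  CaMg(CO3)2: 133.2 t
  barium carbonate: 93.86 t
  MgO: 263.4 t
  potash: 18.90 t
  CaSiO3: 1361 t
Total batch = 2219 t; LOI loss = 219.6 t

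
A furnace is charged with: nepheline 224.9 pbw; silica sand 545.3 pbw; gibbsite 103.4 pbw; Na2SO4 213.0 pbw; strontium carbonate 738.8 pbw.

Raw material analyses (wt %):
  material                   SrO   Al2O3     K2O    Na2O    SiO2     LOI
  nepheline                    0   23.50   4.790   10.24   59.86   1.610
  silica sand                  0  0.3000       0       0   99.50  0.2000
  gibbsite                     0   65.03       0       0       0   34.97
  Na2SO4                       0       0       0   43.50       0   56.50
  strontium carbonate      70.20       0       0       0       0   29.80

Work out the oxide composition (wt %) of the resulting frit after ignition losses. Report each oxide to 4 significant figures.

Glass mass = 1444 pbw (batch 1825 − LOI 381.4).
Composition: SrO 35.92%, Al2O3 8.430%, K2O 0.7460%, Na2O 8.011%, SiO2 46.90%

Each numeric step holds full precision at all times. Rounding to 4 significant figures governs each mid-chain value as displayed — each reported number takes a single rounding. Derived quantities (net glass mass, LOI, five oxide percentages, totals, the yield) are rebuilt in full float precision from the batch weights at 1444 pbw of glass exactly as shown in the problem or the answer.
Mass of each oxide from the mix:
  SrO: 738.8·0.7020 = 518.6 pbw
  Al2O3: 224.9·0.2350 + 545.3·0.003000 + 103.4·0.6503 = 121.7 pbw
  K2O: 224.9·0.04790 = 10.77 pbw
  Na2O: 224.9·0.1024 + 213.0·0.4350 = 115.7 pbw
  SiO2: 224.9·0.5986 + 545.3·0.9950 = 677.2 pbw
LOI: 224.9·0.01610 + 545.3·0.002000 + 103.4·0.3497 + 213.0·0.5650 + 738.8·0.2980 = 381.4 pbw
Net of LOI, the glass mass = 1825 − 381.4 = 1444 pbw (the oxide masses sum to this)
wt % = 100 × oxide mass / glass mass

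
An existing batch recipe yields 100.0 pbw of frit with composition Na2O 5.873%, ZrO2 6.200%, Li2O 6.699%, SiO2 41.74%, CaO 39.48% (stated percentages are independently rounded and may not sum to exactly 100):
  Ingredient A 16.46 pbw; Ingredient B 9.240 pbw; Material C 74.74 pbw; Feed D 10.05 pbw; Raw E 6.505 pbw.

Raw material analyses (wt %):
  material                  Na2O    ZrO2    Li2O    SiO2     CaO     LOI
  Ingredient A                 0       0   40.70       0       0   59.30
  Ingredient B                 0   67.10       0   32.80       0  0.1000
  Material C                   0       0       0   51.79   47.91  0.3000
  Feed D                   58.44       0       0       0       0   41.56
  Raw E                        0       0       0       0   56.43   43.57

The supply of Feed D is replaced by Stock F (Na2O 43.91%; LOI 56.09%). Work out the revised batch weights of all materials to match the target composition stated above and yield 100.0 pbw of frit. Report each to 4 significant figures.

In-progress results are printed, rounded to four significant digits, in the printout. All internal work runs at full precision from start to finish. Every reported value is rounded only once — derived quantities are carried from the batch weights on 100.0 pbw of glass at full precision (the totals, the yield, LOI, net glass mass, the five compositions) as written in either problem or answer.
The oxide mass targets at 100.0 pbw frit:
  Na2O: 5.873% × 100.0 = 5.873 pbw
  ZrO2: 6.200% × 100.0 = 6.200 pbw
  Li2O: 6.699% × 100.0 = 6.699 pbw
  SiO2: 41.74% × 100.0 = 41.74 pbw
  CaO: 39.48% × 100.0 = 39.48 pbw
A balance pass over the oxides, with the batch weights as given, for the quoted basis mass (summed amounts equal target values exact up to rounding of places):
  Na2O: 13.38·0.4391 = 5.875 pbw (target 5.873 pbw)
  ZrO2: 9.240·0.6710 = 6.200 pbw (target 6.200 pbw)
  Li2O: 16.46·0.4070 = 6.699 pbw (target 6.699 pbw)
  SiO2: 9.240·0.3280 + 74.74·0.5179 = 41.74 pbw (target 41.74 pbw)
  CaO: 74.74·0.4791 + 6.505·0.5643 = 39.48 pbw (target 39.48 pbw)
Consistency of the glass mass: net batch after ignition = 99.99 pbw (oxide target masses add up to 99.99 pbw; against the stated basis, 100.0 pbw — a pure rounding effect).
Total batch = Σ batch = 120.3 pbw; LOI loss = Σ batch·LOI = 20.33 pbw; yield: glass divided by total = 83.10%.

Revised batch per 100.0 pbw frit:
  Ingredient A: 16.46 pbw
  Ingredient B: 9.240 pbw
  Material C: 74.74 pbw
  Stock F: 13.38 pbw
  Raw E: 6.505 pbw
Total batch = 120.3 pbw; LOI loss = 20.33 pbw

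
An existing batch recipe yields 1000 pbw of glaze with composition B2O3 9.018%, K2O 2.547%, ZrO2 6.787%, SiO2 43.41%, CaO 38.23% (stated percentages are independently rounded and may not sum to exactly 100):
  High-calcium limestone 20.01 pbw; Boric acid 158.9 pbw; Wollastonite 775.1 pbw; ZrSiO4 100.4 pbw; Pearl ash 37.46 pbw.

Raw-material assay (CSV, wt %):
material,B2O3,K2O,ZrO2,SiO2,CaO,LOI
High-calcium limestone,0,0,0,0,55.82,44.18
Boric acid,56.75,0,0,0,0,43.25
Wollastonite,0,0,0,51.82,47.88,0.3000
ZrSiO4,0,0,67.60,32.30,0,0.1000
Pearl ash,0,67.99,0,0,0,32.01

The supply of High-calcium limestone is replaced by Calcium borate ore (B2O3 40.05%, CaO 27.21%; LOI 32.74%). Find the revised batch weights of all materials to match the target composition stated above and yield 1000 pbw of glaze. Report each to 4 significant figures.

Mid-chain values are printed (rounded to four significant digits) as written — full precision is held through every step. Exactly one rounding is applied to every reported value — derived quantities (five oxide percentages, the totals, net glass mass, LOI, the yield) are recomputed starting from the weights for 1000 pbw of glass in full precision, as written in the question or the answer.
Oxide mass targets, per 1000 pbw glaze:
  B2O3: 9.018% × 1000 = 90.18 pbw
  K2O: 2.547% × 1000 = 25.47 pbw
  ZrO2: 6.787% × 1000 = 67.87 pbw
  SiO2: 43.41% × 1000 = 434.1 pbw
  CaO: 38.23% × 1000 = 382.3 pbw
Mass-balance tally per oxide from the weights as reported, against the basis in use (every target is met by its sum modulo rounding of the values):
  B2O3: 41.05·0.4005 + 129.9·0.5675 = 90.16 pbw (target 90.18 pbw)
  K2O: 37.46·0.6799 = 25.47 pbw (target 25.47 pbw)
  ZrO2: 100.4·0.6760 = 67.87 pbw (target 67.87 pbw)
  SiO2: 775.1·0.5182 + 100.4·0.3230 = 434.1 pbw (target 434.1 pbw)
  CaO: 41.05·0.2721 + 775.1·0.4788 = 382.3 pbw (target 382.3 pbw)
Glass-mass bookkeeping: net batch after ignition = 999.9 pbw (summing oxide targets gives 999.9 pbw; basis as stated: 1000 pbw — a pure rounding effect).
Summing the batch: Σ batch = 1084 pbw; Σ batch·LOI gives LOI loss = 84.04 pbw; glass ÷ batch gives a yield of 92.25%.

Revised batch per 1000 pbw glaze:
  Calcium borate ore: 41.05 pbw
  Boric acid: 129.9 pbw
  Wollastonite: 775.1 pbw
  ZrSiO4: 100.4 pbw
  Pearl ash: 37.46 pbw
Total batch = 1084 pbw; LOI loss = 84.04 pbw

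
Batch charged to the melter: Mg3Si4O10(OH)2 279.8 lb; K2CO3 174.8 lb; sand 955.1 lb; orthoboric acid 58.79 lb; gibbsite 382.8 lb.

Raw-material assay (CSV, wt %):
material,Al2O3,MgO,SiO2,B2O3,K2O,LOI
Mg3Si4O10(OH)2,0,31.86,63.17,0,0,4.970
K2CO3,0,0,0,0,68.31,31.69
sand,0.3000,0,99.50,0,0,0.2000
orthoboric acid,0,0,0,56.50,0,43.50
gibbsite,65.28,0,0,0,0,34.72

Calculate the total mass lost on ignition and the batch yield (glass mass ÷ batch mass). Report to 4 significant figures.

The intermediate values are printed (rounded to 4 significant digits) as written; all arithmetic maintains full precision from first step to last; a single rounding finalizes every reported figure; derived quantities (totals, the yield, glass mass, LOI, the five compositions) are carried at full float precision using the weight values per 1622 lb of glass, exactly as shown in problem or answer.
Material-by-material LOI:
  Mg3Si4O10(OH)2: 279.8 × 0.04970 = 13.91 lb
  K2CO3: 174.8 × 0.3169 = 55.39 lb
  sand: 955.1 × 0.002000 = 1.910 lb
  orthoboric acid: 58.79 × 0.4350 = 25.57 lb
  gibbsite: 382.8 × 0.3472 = 132.9 lb
Total LOI = 229.7 lb
Glass = batch − LOI = 1851 − 229.7 = 1622 lb

LOI loss = 229.7 lb; glass = 1622 lb; yield = 87.59%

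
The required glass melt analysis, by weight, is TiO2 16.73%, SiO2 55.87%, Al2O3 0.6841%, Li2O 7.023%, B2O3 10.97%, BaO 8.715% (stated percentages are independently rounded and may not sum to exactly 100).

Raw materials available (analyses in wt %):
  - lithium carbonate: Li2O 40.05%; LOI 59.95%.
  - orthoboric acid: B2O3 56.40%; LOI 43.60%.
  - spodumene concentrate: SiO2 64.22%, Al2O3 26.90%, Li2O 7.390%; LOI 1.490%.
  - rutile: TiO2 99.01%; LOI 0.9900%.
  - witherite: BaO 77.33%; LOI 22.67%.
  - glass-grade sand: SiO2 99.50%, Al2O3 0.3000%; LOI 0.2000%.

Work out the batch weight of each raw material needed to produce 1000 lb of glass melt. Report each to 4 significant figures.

Batch per 1000 lb glass melt:
  lithium carbonate: 171.8 lb
  orthoboric acid: 194.5 lb
  spodumene concentrate: 19.31 lb
  rutile: 169.0 lb
  witherite: 112.7 lb
  glass-grade sand: 549.0 lb
Total batch = 1216 lb; LOI loss = 216.4 lb; yield = 82.21%

Every computation keeps full float precision from first step to last. Working values are shown, rounded to 4 significant digits, at each printed step — every reported result is rounded a single time — all derived quantities (yield, ignition loss, six oxide percentages, totals, glass mass) are carried from the weighed amounts per 1000 lb of glass in full float precision, exactly as printed in the question or the answer.
Target oxide masses per 1000 lb glass melt:
  TiO2: 16.73% × 1000 = 167.3 lb
  SiO2: 55.87% × 1000 = 558.7 lb
  Al2O3: 0.6841% × 1000 = 6.841 lb
  Li2O: 7.023% × 1000 = 70.23 lb
  B2O3: 10.97% × 1000 = 109.7 lb
  BaO: 8.715% × 1000 = 87.15 lb
Per-oxide balance check working from each reported weight, at the basis given (delivered sums recover each target net of answer rounding effects):
  TiO2: 169.0·0.9901 = 167.3 lb (target 167.3 lb)
  SiO2: 19.31·0.6422 + 549.0·0.9950 = 558.7 lb (target 558.7 lb)
  Al2O3: 19.31·0.2690 + 549.0·0.003000 = 6.841 lb (target 6.841 lb)
  Li2O: 171.8·0.4005 + 19.31·0.07390 = 70.23 lb (target 70.23 lb)
  B2O3: 194.5·0.5640 = 109.7 lb (target 109.7 lb)
  BaO: 112.7·0.7733 = 87.15 lb (target 87.15 lb)
Glass-mass closure: the batch minus its LOI: 999.9 lb (targets for the oxides total 999.9 lb; against the stated basis, 1000 lb — any gap is answer rounding).
Batch grand total — Σ batch = 1216 lb; the LOI term Σ batch·LOI equals 216.4 lb; yield = glass ÷ total batch = 82.21%.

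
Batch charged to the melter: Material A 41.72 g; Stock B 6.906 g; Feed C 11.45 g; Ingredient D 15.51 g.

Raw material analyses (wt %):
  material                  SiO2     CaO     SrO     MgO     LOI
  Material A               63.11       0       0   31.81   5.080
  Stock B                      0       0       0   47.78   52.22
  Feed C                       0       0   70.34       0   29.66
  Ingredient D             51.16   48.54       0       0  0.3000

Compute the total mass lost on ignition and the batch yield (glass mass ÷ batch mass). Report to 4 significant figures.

LOI loss = 9.168 g; glass = 66.42 g; yield = 87.87%

Values along the way are displayed (rounded to four significant figures) in the printout. The whole derivation runs at exact precision from first step to last — every reported figure includes exactly one rounding; the derived quantities, including net glass mass, the totals, ignition loss, the four compositions, yield, are rebuilt starting from the weights at 66.42 g of glass at full float precision, as quoted within the problem or the answer.
Per-material ignition loss:
  Material A: 41.72 × 0.05080 = 2.119 g
  Stock B: 6.906 × 0.5222 = 3.606 g
  Feed C: 11.45 × 0.2966 = 3.396 g
  Ingredient D: 15.51 × 0.003000 = 0.04653 g
Total LOI = 9.168 g
Glass = batch − LOI = 75.59 − 9.168 = 66.42 g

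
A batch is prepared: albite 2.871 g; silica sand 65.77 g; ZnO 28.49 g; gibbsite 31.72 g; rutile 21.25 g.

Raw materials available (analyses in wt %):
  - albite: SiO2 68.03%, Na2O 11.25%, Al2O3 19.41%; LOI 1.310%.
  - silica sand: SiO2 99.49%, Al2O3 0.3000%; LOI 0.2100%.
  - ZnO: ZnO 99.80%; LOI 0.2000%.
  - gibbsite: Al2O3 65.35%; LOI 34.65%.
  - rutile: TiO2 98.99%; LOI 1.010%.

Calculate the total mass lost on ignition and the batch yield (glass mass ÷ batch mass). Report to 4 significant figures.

The whole derivation carries full float precision at each step. In-progress results are shown (rounded to 4 significant figures) at each printed step — exactly one rounding goes into every reported figure. Derived quantities are computed at exact precision (the yield, net glass mass, LOI, the totals, five oxide percentages) from the weighed amounts per 138.7 g of glass as quoted within problem or answer.
Per-material ignition loss:
  albite: 2.871 × 0.01310 = 0.03761 g
  silica sand: 65.77 × 0.002100 = 0.1381 g
  ZnO: 28.49 × 0.002000 = 0.05698 g
  gibbsite: 31.72 × 0.3465 = 10.99 g
  rutile: 21.25 × 0.01010 = 0.2146 g
Total LOI = 11.44 g
Glass = batch − LOI = 150.1 − 11.44 = 138.7 g

LOI loss = 11.44 g; glass = 138.7 g; yield = 92.38%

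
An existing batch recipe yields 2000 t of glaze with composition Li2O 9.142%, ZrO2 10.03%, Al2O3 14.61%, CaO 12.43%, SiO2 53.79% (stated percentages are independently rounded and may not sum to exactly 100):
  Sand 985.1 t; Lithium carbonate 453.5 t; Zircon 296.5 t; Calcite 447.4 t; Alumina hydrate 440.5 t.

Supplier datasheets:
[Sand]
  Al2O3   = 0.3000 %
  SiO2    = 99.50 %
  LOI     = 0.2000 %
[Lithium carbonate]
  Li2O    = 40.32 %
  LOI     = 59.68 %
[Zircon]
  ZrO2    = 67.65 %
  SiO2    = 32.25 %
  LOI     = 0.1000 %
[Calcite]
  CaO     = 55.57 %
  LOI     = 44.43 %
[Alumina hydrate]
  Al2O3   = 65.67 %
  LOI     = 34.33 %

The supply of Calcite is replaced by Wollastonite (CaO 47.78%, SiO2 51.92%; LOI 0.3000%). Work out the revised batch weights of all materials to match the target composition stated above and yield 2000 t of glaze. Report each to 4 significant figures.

Revised batch per 2000 t glaze:
  Sand: 713.6 t
  Lithium carbonate: 453.5 t
  Zircon: 296.5 t
  Wollastonite: 520.3 t
  Alumina hydrate: 441.7 t
Total batch = 2426 t; LOI loss = 425.6 t

The whole derivation maintains exact precision through the solve; the intermediate values are printed (rounded to four significant digits) between the steps; each reported number receives exactly one rounding; the derived quantities (LOI, totals, the five compositions, net glass mass, the yield) are rebuilt from the weighed amounts for 2000 t of glass in full float precision exactly as shown in problem or answer.
Target masses of each oxide per 2000 t glaze:
  Li2O: 9.142% × 2000 = 182.8 t
  ZrO2: 10.03% × 2000 = 200.6 t
  Al2O3: 14.61% × 2000 = 292.2 t
  CaO: 12.43% × 2000 = 248.6 t
  SiO2: 53.79% × 2000 = 1076 t
A balance pass over the oxides, from the weights as reported, relative to the basis at hand (summed amounts equal target values given rounding of the digits):
  Li2O: 453.5·0.4032 = 182.9 t (target 182.8 t)
  ZrO2: 296.5·0.6765 = 200.6 t (target 200.6 t)
  Al2O3: 713.6·0.003000 + 441.7·0.6567 = 292.2 t (target 292.2 t)
  CaO: 520.3·0.4778 = 248.6 t (target 248.6 t)
  SiO2: 713.6·0.9950 + 296.5·0.3225 + 520.3·0.5192 = 1076 t (target 1076 t)
The glass-mass cross-check: batch total minus LOI = 2000 t (the targets, summed, come to 2000 t; against the stated basis, 2000 t — rounding explains the deltas).
Adding the batch up: Σ batch = 2426 t; the LOI term Σ batch·LOI equals 425.6 t; glass ÷ batch gives a yield of 82.46%.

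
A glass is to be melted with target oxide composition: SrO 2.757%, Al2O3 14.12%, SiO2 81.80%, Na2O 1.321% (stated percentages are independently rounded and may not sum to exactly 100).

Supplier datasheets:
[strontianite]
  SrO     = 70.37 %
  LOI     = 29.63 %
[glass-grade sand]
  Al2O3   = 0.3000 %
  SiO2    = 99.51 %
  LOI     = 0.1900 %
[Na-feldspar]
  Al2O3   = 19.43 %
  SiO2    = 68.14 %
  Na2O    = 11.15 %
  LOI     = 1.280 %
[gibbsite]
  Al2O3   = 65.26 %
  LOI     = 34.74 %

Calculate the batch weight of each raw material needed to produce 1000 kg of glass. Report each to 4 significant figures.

The intermediate values are printed, with 4-significant-figure rounding, at each printed step. All arithmetic runs at full float precision from first step to last; a single rounding finalizes each reported figure — derived quantities are carried from the weighed amounts per 1000 kg of glass at exact precision (LOI, totals, the yield, four oxide percentages, glass mass), as written in problem or answer.
Oxide mass targets, per 1000 kg glass:
  SrO: 2.757% × 1000 = 27.57 kg
  Al2O3: 14.12% × 1000 = 141.2 kg
  SiO2: 81.80% × 1000 = 818.0 kg
  Na2O: 1.321% × 1000 = 13.21 kg
Balance tally, oxide-wise, with the batch weights as given, versus the basis set out (delivered sums recover each target modulo rounding of the values):
  SrO: 39.18·0.7037 = 27.57 kg (target 27.57 kg)
  Al2O3: 740.9·0.003000 + 118.5·0.1943 + 177.7·0.6526 = 141.2 kg (target 141.2 kg)
  SiO2: 740.9·0.9951 + 118.5·0.6814 = 818.0 kg (target 818.0 kg)
  Na2O: 118.5·0.1115 = 13.21 kg (target 13.21 kg)
Glass-mass bookkeeping: batch Σ − ignition loss = 1000 kg (summing oxide targets gives 1000 kg; stated basis 1000 kg — any gap is answer rounding).
Summing the batch: Σ batch = 1076 kg; LOI loss = Σ batch·LOI = 76.27 kg; yield: glass divided by total = 92.91%.

Batch per 1000 kg glass:
  strontianite: 39.18 kg
  glass-grade sand: 740.9 kg
  Na-feldspar: 118.5 kg
  gibbsite: 177.7 kg
Total batch = 1076 kg; LOI loss = 76.27 kg; yield = 92.91%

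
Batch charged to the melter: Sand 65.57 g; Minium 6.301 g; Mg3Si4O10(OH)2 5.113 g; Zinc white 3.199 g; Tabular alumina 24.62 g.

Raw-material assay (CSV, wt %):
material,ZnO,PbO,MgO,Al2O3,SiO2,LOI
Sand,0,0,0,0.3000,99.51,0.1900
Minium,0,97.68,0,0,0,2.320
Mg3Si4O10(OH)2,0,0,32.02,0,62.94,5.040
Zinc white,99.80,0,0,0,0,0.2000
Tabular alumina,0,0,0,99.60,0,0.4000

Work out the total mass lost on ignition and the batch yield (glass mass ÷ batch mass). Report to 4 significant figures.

LOI loss = 0.6333 g; glass = 104.2 g; yield = 99.40%

The whole derivation holds exact precision at all times. In-progress results are displayed rounded to 4 significant digits when written out. Every reported result is rounded a single time. The derived quantities, including net glass mass, totals, five oxide percentages, the yield, ignition loss, are carried using the weight values at 104.2 g of glass at exact precision, as set out in either problem or answer.
Each material's LOI contribution:
  Sand: 65.57 × 0.001900 = 0.1246 g
  Minium: 6.301 × 0.02320 = 0.1462 g
  Mg3Si4O10(OH)2: 5.113 × 0.05040 = 0.2577 g
  Zinc white: 3.199 × 0.002000 = 0.006398 g
  Tabular alumina: 24.62 × 0.004000 = 0.09848 g
Total LOI = 0.6333 g
Glass = batch − LOI = 104.8 − 0.6333 = 104.2 g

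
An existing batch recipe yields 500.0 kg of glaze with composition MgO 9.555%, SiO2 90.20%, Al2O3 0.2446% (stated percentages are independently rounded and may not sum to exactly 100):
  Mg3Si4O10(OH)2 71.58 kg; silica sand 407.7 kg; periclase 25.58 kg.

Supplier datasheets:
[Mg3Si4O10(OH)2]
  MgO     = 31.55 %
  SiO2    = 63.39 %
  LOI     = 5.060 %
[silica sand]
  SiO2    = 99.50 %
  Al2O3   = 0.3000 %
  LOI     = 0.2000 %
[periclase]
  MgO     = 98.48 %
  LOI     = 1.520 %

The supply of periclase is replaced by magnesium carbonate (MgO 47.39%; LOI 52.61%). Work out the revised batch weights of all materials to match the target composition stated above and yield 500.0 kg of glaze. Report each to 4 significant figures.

All arithmetic maintains full float precision in all steps; values along the way are printed rounded to 4 significant figures on the page. Every reported figure includes exactly one rounding. Derived quantities are computed from the batch weights per 500.0 kg of glass in exact precision (three oxide percentages, yield, glass mass, the totals, ignition loss) exactly as printed in problem or answer.
Target oxide masses per 500.0 kg glaze:
  MgO: 9.555% × 500.0 = 47.78 kg
  SiO2: 90.20% × 500.0 = 451.0 kg
  Al2O3: 0.2446% × 500.0 = 1.223 kg
Per-oxide balance check on the weights just shown, on the stated basis (sums match the target masses net of answer rounding effects):
  MgO: 71.58·0.3155 + 53.16·0.4739 = 47.78 kg (target 47.78 kg)
  SiO2: 71.58·0.6339 + 407.7·0.9950 = 451.0 kg (target 451.0 kg)
  Al2O3: 407.7·0.003000 = 1.223 kg (target 1.223 kg)
Glass mass check: total batch − LOI = 500.0 kg (targets for the oxides total 500.0 kg; with the basis standing at 500.0 kg — differing by rounding only).
Batch grand total — Σ batch = 532.4 kg; LOI removed, Σ of batch·LOI: 32.40 kg; yield = glass ÷ total batch = 93.91%.

Revised batch per 500.0 kg glaze:
  Mg3Si4O10(OH)2: 71.58 kg
  silica sand: 407.7 kg
  magnesium carbonate: 53.16 kg
Total batch = 532.4 kg; LOI loss = 32.40 kg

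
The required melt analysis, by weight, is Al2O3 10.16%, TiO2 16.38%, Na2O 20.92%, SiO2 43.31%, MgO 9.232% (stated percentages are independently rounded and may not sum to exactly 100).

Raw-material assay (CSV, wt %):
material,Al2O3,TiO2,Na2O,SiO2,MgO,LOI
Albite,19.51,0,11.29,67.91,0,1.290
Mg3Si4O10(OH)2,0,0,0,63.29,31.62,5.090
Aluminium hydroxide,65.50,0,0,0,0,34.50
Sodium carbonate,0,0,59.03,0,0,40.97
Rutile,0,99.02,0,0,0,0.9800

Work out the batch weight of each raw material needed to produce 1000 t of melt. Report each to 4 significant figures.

Batch per 1000 t melt:
  Albite: 365.7 t
  Mg3Si4O10(OH)2: 292.0 t
  Aluminium hydroxide: 46.20 t
  Sodium carbonate: 284.5 t
  Rutile: 165.4 t
Total batch = 1154 t; LOI loss = 153.7 t; yield = 86.68%

The whole derivation carries full precision end to end; mid-chain values are shown, with 4-significant-figure rounding, on the page — exactly one rounding goes into each reported value — all derived quantities (the five compositions, LOI, the yield, net glass mass, totals) are computed at exact precision using the weight values for 1000 t of glass as set out in the question or the answer.
The oxide mass targets at 1000 t melt:
  Al2O3: 10.16% × 1000 = 101.6 t
  TiO2: 16.38% × 1000 = 163.8 t
  Na2O: 20.92% × 1000 = 209.2 t
  SiO2: 43.31% × 1000 = 433.1 t
  MgO: 9.232% × 1000 = 92.32 t
Sums-versus-targets review applying the batch weights above, relative to the basis at hand (each sum matches its target mass given rounding of the digits):
  Al2O3: 365.7·0.1951 + 46.20·0.6550 = 101.6 t (target 101.6 t)
  TiO2: 165.4·0.9902 = 163.8 t (target 163.8 t)
  Na2O: 365.7·0.1129 + 284.5·0.5903 = 209.2 t (target 209.2 t)
  SiO2: 365.7·0.6791 + 292.0·0.6329 = 433.2 t (target 433.1 t)
  MgO: 292.0·0.3162 = 92.33 t (target 92.32 t)
Consistency of the glass mass: batch Σ − ignition loss = 1000 t (the targets, summed, come to 1000 t; against the stated basis, 1000 t — differing by rounding only).
Batch total: Σ batch = 1154 t; ignition loss, Σ(batch × LOI) = 153.7 t; glass ÷ batch gives a yield of 86.68%.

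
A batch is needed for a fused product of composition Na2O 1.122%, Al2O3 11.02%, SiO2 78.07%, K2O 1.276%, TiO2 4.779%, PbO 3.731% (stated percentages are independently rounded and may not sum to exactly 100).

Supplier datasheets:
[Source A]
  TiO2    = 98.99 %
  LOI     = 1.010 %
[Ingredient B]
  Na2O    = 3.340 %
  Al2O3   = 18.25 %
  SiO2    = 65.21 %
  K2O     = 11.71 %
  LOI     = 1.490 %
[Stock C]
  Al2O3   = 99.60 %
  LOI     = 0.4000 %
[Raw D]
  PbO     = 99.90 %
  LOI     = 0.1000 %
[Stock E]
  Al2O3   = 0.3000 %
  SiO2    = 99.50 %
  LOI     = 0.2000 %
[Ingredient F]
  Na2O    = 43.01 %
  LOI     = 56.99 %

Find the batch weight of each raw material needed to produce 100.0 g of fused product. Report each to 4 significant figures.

All internal work carries full precision in all steps — mid-chain values are rounded off to 4 significant digits wherever printed. A single rounding finalizes each reported value; derived quantities (LOI, six oxide percentages, yield, glass mass, totals) are carried in exact precision using the weight values per 100.0 g of glass exactly as shown in the question or the answer.
Target oxide masses per 100.0 g fused product:
  Na2O: 1.122% × 100.0 = 1.122 g
  Al2O3: 11.02% × 100.0 = 11.02 g
  SiO2: 78.07% × 100.0 = 78.07 g
  K2O: 1.276% × 100.0 = 1.276 g
  TiO2: 4.779% × 100.0 = 4.779 g
  PbO: 3.731% × 100.0 = 3.731 g
Verifying the oxide balance with the batch weights as given, under the basis named above (sums match the target masses up to rounding of the answer):
  Na2O: 10.90·0.03340 + 1.762·0.4301 = 1.122 g (target 1.122 g)
  Al2O3: 10.90·0.1825 + 8.853·0.9960 + 71.32·0.003000 = 11.02 g (target 11.02 g)
  SiO2: 10.90·0.6521 + 71.32·0.9950 = 78.07 g (target 78.07 g)
  K2O: 10.90·0.1171 = 1.276 g (target 1.276 g)
  TiO2: 4.828·0.9899 = 4.779 g (target 4.779 g)
  PbO: 3.735·0.9990 = 3.731 g (target 3.731 g)
Mass balance on the glass: batch Σ − ignition loss = 100.0 g (the targets, summed, come to 100.0 g; basis as stated: 100.0 g — any gap is answer rounding).
Whole-batch sum: Σ batch = 101.4 g; Σ batch·LOI gives LOI loss = 1.397 g; the yield ratio, glass ÷ batch: 98.62%.

Batch per 100.0 g fused product:
  Source A: 4.828 g
  Ingredient B: 10.90 g
  Stock C: 8.853 g
  Raw D: 3.735 g
  Stock E: 71.32 g
  Ingredient F: 1.762 g
Total batch = 101.4 g; LOI loss = 1.397 g; yield = 98.62%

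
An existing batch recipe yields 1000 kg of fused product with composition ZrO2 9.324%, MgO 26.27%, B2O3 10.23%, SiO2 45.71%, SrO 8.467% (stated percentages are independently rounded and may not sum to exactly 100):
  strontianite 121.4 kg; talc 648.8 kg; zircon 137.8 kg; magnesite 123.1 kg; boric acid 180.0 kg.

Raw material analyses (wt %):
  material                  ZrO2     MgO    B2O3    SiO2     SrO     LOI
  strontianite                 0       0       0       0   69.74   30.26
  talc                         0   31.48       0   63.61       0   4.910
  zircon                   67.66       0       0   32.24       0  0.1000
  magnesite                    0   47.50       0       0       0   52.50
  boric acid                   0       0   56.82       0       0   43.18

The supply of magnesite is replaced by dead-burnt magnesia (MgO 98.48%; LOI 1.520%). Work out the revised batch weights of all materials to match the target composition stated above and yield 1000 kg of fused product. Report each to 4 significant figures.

Revised batch per 1000 kg fused product:
  strontianite: 121.4 kg
  talc: 648.8 kg
  zircon: 137.8 kg
  dead-burnt magnesia: 59.38 kg
  boric acid: 180.0 kg
Total batch = 1147 kg; LOI loss = 147.4 kg

Full precision is maintained from first step to last — the intermediate values appear, with 4-significant-figure rounding, on the page. Every reported figure receives exactly one rounding; the derived quantities, including the five compositions, ignition loss, totals, glass mass, the yield, are computed from the weighed amounts for 1000 kg of glass at exact precision precisely as stated by the question or the answer.
Target masses of each oxide per 1000 kg fused product:
  ZrO2: 9.324% × 1000 = 93.24 kg
  MgO: 26.27% × 1000 = 262.7 kg
  B2O3: 10.23% × 1000 = 102.3 kg
  SiO2: 45.71% × 1000 = 457.1 kg
  SrO: 8.467% × 1000 = 84.67 kg
Verifying the oxide balance working from each reported weight, under the basis named above (each sum matches its target mass up to rounding of the answer):
  ZrO2: 137.8·0.6766 = 93.24 kg (target 93.24 kg)
  MgO: 648.8·0.3148 + 59.38·0.9848 = 262.7 kg (target 262.7 kg)
  B2O3: 180.0·0.5682 = 102.3 kg (target 102.3 kg)
  SiO2: 648.8·0.6361 + 137.8·0.3224 = 457.1 kg (target 457.1 kg)
  SrO: 121.4·0.6974 = 84.66 kg (target 84.67 kg)
Glass mass check: the batch minus its LOI: 1000 kg (oxide target masses add up to 1000 kg; stated basis 1000 kg — a pure rounding effect).
Total batch = Σ batch = 1147 kg; Σ batch·LOI gives LOI loss = 147.4 kg; yield, glass over the total, = 87.16%.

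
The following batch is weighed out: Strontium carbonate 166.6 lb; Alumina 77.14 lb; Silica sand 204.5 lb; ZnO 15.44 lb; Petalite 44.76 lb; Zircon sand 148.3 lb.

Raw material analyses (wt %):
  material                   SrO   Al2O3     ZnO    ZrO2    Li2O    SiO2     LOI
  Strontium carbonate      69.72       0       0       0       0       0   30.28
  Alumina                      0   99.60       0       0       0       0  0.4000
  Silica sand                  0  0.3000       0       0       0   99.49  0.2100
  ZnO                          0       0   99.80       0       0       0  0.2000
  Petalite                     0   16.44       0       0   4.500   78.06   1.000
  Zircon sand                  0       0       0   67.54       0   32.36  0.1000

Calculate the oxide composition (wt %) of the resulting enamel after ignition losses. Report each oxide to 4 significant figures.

Values along the way appear rounded to 4 significant figures alongside each step; the working math holds full precision all the way through; each reported number is rounded only once; the derived quantities are re-derived starting from the weights per 604.9 lb of glass in full float precision (yield, LOI, net glass mass, totals, the six compositions), as written in the problem or the answer.
Delivered oxide masses:
  SrO: 166.6·0.6972 = 116.2 lb
  Al2O3: 77.14·0.9960 + 204.5·0.003000 + 44.76·0.1644 = 84.80 lb
  ZnO: 15.44·0.9980 = 15.41 lb
  ZrO2: 148.3·0.6754 = 100.2 lb
  Li2O: 44.76·0.04500 = 2.014 lb
  SiO2: 204.5·0.9949 + 44.76·0.7806 + 148.3·0.3236 = 286.4 lb
LOI: 166.6·0.3028 + 77.14·0.004000 + 204.5·0.002100 + 15.44·0.002000 + 44.76·0.01000 + 148.3·0.001000 = 51.81 lb
Resulting glass, batch − LOI: 656.7 − 51.81 = 604.9 lb (= the summed oxide contributions)
wt %: oxide over glass, times 100

Glass mass = 604.9 lb (batch 656.7 − LOI 51.81).
Composition: SrO 19.20%, Al2O3 14.02%, ZnO 2.547%, ZrO2 16.56%, Li2O 0.3330%, SiO2 47.34%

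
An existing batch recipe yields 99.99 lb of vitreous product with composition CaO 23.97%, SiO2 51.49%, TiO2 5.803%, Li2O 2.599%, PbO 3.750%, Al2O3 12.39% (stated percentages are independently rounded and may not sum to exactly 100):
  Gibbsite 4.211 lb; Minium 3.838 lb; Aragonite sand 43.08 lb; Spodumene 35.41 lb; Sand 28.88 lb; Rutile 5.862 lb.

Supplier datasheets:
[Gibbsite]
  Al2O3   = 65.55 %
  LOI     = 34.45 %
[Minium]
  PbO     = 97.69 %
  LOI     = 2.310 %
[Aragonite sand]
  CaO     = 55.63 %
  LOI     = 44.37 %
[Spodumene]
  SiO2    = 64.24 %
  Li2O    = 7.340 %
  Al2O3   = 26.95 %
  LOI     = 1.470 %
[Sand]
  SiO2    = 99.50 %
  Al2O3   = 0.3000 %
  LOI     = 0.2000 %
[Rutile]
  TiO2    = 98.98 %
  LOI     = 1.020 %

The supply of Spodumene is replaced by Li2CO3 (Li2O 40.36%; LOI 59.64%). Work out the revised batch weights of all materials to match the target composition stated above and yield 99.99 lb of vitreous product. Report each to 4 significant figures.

Mid-chain values appear, with 4-significant-figure rounding, as written — exact precision is carried from first step to last — each reported value is rounded exactly once; the derived quantities (LOI, the six compositions, totals, yield, net glass mass) are re-derived from the batch weights at 99.99 lb of glass in full precision, as written in the question or the answer.
Oxide mass targets, per 99.99 lb vitreous product:
  CaO: 23.97% × 99.99 = 23.97 lb
  SiO2: 51.49% × 99.99 = 51.48 lb
  TiO2: 5.803% × 99.99 = 5.802 lb
  Li2O: 2.599% × 99.99 = 2.599 lb
  PbO: 3.750% × 99.99 = 3.750 lb
  Al2O3: 12.39% × 99.99 = 12.39 lb
Mass-balance tally per oxide using the reported weights, on the stated basis (target by target, the sums agree modulo rounding of the values):
  CaO: 43.08·0.5563 = 23.97 lb (target 23.97 lb)
  SiO2: 51.74·0.9950 = 51.48 lb (target 51.48 lb)
  TiO2: 5.862·0.9898 = 5.802 lb (target 5.802 lb)
  Li2O: 6.439·0.4036 = 2.599 lb (target 2.599 lb)
  PbO: 3.838·0.9769 = 3.749 lb (target 3.750 lb)
  Al2O3: 18.66·0.6555 + 51.74·0.003000 = 12.39 lb (target 12.39 lb)
Glass-mass sanity pass: total charge less LOI = 99.98 lb (the targets, summed, come to 99.99 lb; versus the stated basis of 99.99 lb — any gap is answer rounding).
Summing the batch: Σ batch = 129.6 lb; Σ batch·LOI gives LOI loss = 29.64 lb; yield, glass over the total, = 77.14%.

Revised batch per 99.99 lb vitreous product:
  Gibbsite: 18.66 lb
  Minium: 3.838 lb
  Aragonite sand: 43.08 lb
  Li2CO3: 6.439 lb
  Sand: 51.74 lb
  Rutile: 5.862 lb
Total batch = 129.6 lb; LOI loss = 29.64 lb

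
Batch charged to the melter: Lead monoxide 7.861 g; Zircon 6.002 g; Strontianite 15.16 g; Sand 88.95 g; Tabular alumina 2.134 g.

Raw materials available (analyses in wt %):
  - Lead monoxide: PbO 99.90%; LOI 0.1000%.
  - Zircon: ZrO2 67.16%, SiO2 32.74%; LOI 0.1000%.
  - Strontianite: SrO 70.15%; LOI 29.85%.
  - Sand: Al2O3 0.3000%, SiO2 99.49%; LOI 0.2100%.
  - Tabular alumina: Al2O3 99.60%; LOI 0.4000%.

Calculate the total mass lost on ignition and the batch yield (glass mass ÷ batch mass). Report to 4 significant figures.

LOI loss = 4.734 g; glass = 115.4 g; yield = 96.06%

The whole derivation holds exact precision in all steps. Values along the way appear (rounded to 4 significant figures) within the worked lines. A single rounding yields each reported figure — the derived quantities are recomputed at exact precision (ignition loss, the yield, five oxide percentages, totals, net glass mass) using the weight values for 115.4 g of glass exactly as shown in problem or answer.
Material-by-material LOI:
  Lead monoxide: 7.861 × 0.001000 = 0.007861 g
  Zircon: 6.002 × 0.001000 = 0.006002 g
  Strontianite: 15.16 × 0.2985 = 4.525 g
  Sand: 88.95 × 0.002100 = 0.1868 g
  Tabular alumina: 2.134 × 0.004000 = 0.008536 g
Total LOI = 4.734 g
Glass = batch − LOI = 120.1 − 4.734 = 115.4 g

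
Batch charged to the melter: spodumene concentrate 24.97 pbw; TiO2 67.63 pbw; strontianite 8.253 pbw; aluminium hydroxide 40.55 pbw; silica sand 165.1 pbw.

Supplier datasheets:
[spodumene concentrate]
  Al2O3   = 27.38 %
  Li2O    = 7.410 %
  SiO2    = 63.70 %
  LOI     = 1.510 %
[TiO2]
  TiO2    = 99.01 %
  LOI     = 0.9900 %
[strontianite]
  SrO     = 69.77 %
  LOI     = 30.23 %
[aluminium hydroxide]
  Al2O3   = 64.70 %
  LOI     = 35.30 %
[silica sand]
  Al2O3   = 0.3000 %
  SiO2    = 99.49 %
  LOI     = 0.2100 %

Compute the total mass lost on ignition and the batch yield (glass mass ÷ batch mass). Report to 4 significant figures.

Mid-chain values are displayed (rounded to 4 significant figures) alongside each step — every computation holds full float precision in all steps. Every reported figure takes just one rounding. All derived quantities, including yield, the five compositions, the totals, ignition loss, glass mass, are re-derived using the weight values per 288.3 pbw of glass at full precision, precisely as stated by the problem or the answer.
LOI of each material in turn:
  spodumene concentrate: 24.97 × 0.01510 = 0.3770 pbw
  TiO2: 67.63 × 0.009900 = 0.6695 pbw
  strontianite: 8.253 × 0.3023 = 2.495 pbw
  aluminium hydroxide: 40.55 × 0.3530 = 14.31 pbw
  silica sand: 165.1 × 0.002100 = 0.3467 pbw
Total LOI = 18.20 pbw
Glass = batch − LOI = 306.5 − 18.20 = 288.3 pbw

LOI loss = 18.20 pbw; glass = 288.3 pbw; yield = 94.06%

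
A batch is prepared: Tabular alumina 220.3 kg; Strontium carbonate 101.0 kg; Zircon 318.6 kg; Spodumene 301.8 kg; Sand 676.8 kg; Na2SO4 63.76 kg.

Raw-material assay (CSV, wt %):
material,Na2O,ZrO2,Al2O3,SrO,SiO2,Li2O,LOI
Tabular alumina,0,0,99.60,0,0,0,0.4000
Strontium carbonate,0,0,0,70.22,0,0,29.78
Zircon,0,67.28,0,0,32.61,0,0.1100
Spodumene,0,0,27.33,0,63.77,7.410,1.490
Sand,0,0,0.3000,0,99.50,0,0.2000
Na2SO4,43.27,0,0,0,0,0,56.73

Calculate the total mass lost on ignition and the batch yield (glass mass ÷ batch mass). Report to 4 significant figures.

LOI loss = 73.33 kg; glass = 1609 kg; yield = 95.64%

Values along the way are displayed, with 4-significant-figure rounding, within the worked lines. Full float precision is maintained through the solve; every reported result receives exactly one rounding — all derived quantities, including the yield, glass mass, the six compositions, totals, ignition loss, are re-derived from the batch weights on 1609 kg of glass in full float precision, exactly as printed in the question or the answer.
Loss on ignition, line by line:
  Tabular alumina: 220.3 × 0.004000 = 0.8812 kg
  Strontium carbonate: 101.0 × 0.2978 = 30.08 kg
  Zircon: 318.6 × 0.001100 = 0.3505 kg
  Spodumene: 301.8 × 0.01490 = 4.497 kg
  Sand: 676.8 × 0.002000 = 1.354 kg
  Na2SO4: 63.76 × 0.5673 = 36.17 kg
Total LOI = 73.33 kg
Glass = batch − LOI = 1682 − 73.33 = 1609 kg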